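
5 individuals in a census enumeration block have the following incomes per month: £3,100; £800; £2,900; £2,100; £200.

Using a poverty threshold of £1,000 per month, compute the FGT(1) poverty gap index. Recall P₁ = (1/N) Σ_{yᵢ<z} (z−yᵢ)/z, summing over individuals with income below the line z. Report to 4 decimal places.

Poor units: £200, £800 (q = 2 of N = 5).
Relative gaps: (1000−200)/1000 = 0.8000; (1000−800)/1000 = 0.2000.
Sum of shortfalls = 1.000000; P₁ averages over all N: 1.000000 / 5 = 0.2000.

0.2000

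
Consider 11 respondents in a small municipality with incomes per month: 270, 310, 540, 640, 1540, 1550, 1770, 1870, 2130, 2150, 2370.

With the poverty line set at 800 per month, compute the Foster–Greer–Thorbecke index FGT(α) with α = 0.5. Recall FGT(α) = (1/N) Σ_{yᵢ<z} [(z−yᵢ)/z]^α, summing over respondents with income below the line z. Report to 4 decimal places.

Poor units: 270, 310, 540, 640 (q = 4 of N = 11).
Relative gaps: (800−270)/800 = 0.6625; (800−310)/800 = 0.6125; (800−540)/800 = 0.3250; (800−640)/800 = 0.2000.
Raised to α = 0.5: 0.81394; 0.78262; 0.57009; 0.44721.
Sum = 2.613866; FGT(0.5) = 2.613866 / 11 = 0.2376.

0.2376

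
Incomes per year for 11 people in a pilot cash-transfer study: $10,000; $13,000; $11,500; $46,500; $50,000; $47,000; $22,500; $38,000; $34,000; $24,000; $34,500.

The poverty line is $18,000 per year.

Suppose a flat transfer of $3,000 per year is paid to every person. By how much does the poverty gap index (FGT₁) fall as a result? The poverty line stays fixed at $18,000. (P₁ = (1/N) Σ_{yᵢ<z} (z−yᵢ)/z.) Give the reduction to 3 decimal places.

0.045

Before: below the line — $10,000, $11,500, $13,000; poverty gap index (FGT₁) = 0.09848.
After the $3,000 transfer: below the line — $13,000, $14,500, $16,000; poverty gap index (FGT₁) = 0.05303.
Reduction = 0.09848 − 0.05303 = 0.045.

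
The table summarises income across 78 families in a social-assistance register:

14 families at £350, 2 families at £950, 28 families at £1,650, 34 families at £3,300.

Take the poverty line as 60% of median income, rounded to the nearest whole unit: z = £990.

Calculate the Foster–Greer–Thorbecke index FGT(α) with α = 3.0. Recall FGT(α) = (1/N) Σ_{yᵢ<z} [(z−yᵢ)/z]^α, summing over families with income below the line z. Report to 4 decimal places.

0.0485

Incomes under z: 14×£350, 2×£950 (q = 16 of N = 78).
Relative gaps: (990−350)/990 = 0.6465 (×14); (990−950)/990 = 0.0404 (×2).
Raised to α = 3.0: 0.27017 (×14); 0.00007 (×2).
Sum = 3.782488; FGT(3.0) = 3.782488 / 78 = 0.0485.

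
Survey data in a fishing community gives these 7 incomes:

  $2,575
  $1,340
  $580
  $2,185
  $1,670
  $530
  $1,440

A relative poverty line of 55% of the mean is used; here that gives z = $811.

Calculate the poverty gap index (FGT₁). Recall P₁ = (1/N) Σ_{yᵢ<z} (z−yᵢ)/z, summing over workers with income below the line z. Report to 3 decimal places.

0.090

Incomes under z: $530, $580 (q = 2 of N = 7).
Gap ratios (z−y)/z: (811−530)/811 = 0.3465; (811−580)/811 = 0.2848.
Sum of shortfalls = 0.631319; P₁ averages over all N: 0.631319 / 7 = 0.090.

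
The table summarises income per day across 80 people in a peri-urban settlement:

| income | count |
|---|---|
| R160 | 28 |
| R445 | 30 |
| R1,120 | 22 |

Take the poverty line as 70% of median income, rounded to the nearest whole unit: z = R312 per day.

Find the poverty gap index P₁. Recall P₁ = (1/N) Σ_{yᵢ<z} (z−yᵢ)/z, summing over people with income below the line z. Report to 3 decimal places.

Below the line: 28×R160 (q = 28 of N = 80).
Relative gaps: (312−160)/312 = 0.4872 (×28).
Σ = 13.641026. Dividing by the full population N = 80 gives P₁ = 0.171.

0.171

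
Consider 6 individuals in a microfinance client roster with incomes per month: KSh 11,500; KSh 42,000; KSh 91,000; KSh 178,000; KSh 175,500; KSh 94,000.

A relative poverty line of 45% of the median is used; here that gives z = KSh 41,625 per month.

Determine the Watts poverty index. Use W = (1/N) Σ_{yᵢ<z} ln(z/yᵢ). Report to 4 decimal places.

0.2144

Incomes under z: KSh 11,500 (q = 1 of N = 6).
ln(z/y) terms: ln(41625/11500) = 1.2864.
W = 1.286354 / 6 = 0.2144.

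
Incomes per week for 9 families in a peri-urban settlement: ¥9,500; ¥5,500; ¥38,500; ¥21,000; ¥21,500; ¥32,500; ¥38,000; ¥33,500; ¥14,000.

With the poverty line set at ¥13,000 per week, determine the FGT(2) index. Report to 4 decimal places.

0.0450

Poor units: ¥5,500, ¥9,500 (q = 2 of N = 9).
Relative gaps: (13000−5500)/13000 = 0.5769; (13000−9500)/13000 = 0.2692.
Squared: 0.3328; 0.0725.
Sum = 0.405325; P₂ = 0.405325 / 9 = 0.0450.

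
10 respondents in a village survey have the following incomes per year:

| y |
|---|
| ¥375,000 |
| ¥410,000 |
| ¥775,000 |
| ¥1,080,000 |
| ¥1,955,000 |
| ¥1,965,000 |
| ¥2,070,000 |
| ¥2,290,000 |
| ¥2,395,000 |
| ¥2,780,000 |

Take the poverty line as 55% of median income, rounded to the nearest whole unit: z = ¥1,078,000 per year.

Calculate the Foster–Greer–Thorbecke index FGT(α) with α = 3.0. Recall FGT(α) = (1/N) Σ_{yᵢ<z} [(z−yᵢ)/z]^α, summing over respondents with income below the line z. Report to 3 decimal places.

0.054

Below the line: ¥375,000, ¥410,000, ¥775,000 (q = 3 of N = 10).
Gap ratios (z−y)/z: (1078000−375000)/1078000 = 0.6521; (1078000−410000)/1078000 = 0.6197; (1078000−775000)/1078000 = 0.2811.
Raised to α = 3.0: 0.27734; 0.23794; 0.02221.
Sum = 0.537487; FGT(3.0) = 0.537487 / 10 = 0.054.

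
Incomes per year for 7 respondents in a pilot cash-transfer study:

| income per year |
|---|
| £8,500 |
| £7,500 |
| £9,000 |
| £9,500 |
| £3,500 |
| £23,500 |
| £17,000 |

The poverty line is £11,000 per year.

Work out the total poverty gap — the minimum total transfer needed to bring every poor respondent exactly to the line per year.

£17,000

Poor units: £3,500, £7,500, £8,500, £9,000, £9,500 (q = 5 of N = 7).
Individual gaps: 11000−3500 = 7500; 11000−7500 = 3500; 11000−8500 = 2500; 11000−9000 = 2000; 11000−9500 = 1500.
Aggregate gap = £17,000.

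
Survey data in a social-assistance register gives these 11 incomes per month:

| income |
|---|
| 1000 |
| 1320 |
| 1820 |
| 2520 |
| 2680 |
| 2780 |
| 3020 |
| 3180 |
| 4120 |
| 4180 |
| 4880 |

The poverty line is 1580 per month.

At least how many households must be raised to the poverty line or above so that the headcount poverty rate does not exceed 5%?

2

Currently q = 2 of N = 11 are below the line (H = 0.182).
A headcount ratio of at most 5% allows at most ⌊0.05 × 11⌋ = 0 poor households.
So at least 2 − 0 = 2 must be lifted.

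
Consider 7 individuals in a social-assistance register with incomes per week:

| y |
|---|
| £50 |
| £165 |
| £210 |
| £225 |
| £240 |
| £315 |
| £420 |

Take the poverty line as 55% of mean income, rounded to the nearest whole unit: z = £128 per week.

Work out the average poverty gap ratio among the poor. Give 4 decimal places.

0.6094

Poor units: £50 (q = 1 of N = 7).
Relative gaps: 0.6094; sum = 0.609375.
I averages over the q = 1 poor units only: 0.609375 / 1 = 0.6094.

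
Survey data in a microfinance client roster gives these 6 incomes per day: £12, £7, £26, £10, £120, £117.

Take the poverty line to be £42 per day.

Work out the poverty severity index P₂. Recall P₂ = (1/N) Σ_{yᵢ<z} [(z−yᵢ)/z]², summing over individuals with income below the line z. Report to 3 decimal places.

0.322

Below z: £7, £10, £12, £26 (q = 4 of N = 6).
Normalized shortfalls: (42−7)/42 = 0.8333; (42−10)/42 = 0.7619; (42−12)/42 = 0.7143; (42−26)/42 = 0.3810.
Squared: 0.6944; 0.5805; 0.5102; 0.1451.
Sum = 1.930272; P₂ = 1.930272 / 6 = 0.322.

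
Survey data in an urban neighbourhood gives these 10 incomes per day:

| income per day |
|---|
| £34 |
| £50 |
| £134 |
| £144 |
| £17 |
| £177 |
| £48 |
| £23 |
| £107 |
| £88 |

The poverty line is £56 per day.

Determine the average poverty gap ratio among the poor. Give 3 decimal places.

Below the line: £17, £23, £34, £48, £50 (q = 5 of N = 10).
Relative gaps: 0.6964, 0.5893, 0.3929, 0.1429, 0.1071; sum = 1.928571.
The income-gap ratio divides by q (the poor only): 1.928571 / 5 = 0.386.

0.386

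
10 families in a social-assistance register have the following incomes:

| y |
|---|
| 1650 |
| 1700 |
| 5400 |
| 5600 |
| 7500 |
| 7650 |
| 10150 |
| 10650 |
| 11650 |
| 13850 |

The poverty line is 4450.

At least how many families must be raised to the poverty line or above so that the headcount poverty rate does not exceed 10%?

Currently q = 2 of N = 10 are below the line (H = 0.200).
A headcount ratio of at most 10% allows at most ⌊0.10 × 10⌋ = 1 poor families.
So at least 2 − 1 = 1 must be lifted.

1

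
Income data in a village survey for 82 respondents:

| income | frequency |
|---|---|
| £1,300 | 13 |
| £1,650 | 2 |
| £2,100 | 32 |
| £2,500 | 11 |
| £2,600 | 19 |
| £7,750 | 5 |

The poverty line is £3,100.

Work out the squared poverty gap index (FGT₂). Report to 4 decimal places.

Poor units: 13×£1,300, 2×£1,650, 32×£2,100, 11×£2,500, 19×£2,600 (q = 77 of N = 82).
Gap ratios (z−y)/z: (3100−1300)/3100 = 0.5806 (×13); (3100−1650)/3100 = 0.4677 (×2); (3100−2100)/3100 = 0.3226 (×32); (3100−2500)/3100 = 0.1935 (×11); (3100−2600)/3100 = 0.1613 (×19).
Squared: 0.3371 (×13); 0.2188 (×2); 0.1041 (×32); 0.0375 (×11); 0.0260 (×19).
Sum = 9.056712; P₂ = 9.056712 / 82 = 0.1104.

0.1104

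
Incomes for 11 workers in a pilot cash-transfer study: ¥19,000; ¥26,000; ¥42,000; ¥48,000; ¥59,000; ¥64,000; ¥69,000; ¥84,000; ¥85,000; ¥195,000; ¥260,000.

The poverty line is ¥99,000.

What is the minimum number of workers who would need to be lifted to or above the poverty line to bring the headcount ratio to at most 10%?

8

9 of the 11 workers are poor, so H = 9/11 = 0.818.
A headcount ratio of at most 10% allows at most ⌊0.10 × 11⌋ = 1 poor workers.
So at least 9 − 1 = 8 must be lifted.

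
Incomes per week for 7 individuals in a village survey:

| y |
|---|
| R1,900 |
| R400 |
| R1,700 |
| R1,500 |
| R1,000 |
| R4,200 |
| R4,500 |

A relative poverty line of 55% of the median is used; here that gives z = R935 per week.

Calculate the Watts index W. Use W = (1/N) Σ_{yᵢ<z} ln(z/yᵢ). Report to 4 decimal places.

Below z: R400 (q = 1 of N = 7).
Log gaps: ln(935/400) = 0.8491.
W = 0.849082 / 7 = 0.1213.

0.1213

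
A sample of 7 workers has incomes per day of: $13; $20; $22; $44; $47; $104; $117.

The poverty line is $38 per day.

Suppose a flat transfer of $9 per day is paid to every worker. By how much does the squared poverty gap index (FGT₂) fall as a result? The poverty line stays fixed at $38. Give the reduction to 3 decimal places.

0.081

Before: below the line — $13, $20, $22; squared poverty gap index (FGT₂) = 0.11921.
After the $9 transfer: below the line — $22, $29, $31; squared poverty gap index (FGT₂) = 0.03819.
Reduction = 0.11921 − 0.03819 = 0.081.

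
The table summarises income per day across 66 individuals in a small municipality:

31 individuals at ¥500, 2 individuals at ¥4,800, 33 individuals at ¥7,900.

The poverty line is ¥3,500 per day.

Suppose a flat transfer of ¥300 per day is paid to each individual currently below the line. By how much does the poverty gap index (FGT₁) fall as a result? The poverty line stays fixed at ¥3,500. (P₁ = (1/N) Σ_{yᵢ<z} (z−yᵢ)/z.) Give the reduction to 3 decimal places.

0.040

Before: below the line — 31×¥500; poverty gap index (FGT₁) = 0.40260.
After the ¥300 transfer: below the line — 31×¥800; poverty gap index (FGT₁) = 0.36234.
Reduction = 0.40260 − 0.36234 = 0.040.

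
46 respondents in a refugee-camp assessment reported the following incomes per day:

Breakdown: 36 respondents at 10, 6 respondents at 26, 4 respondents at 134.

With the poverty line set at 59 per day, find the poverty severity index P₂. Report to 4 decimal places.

0.5806

Incomes under z: 36×10, 6×26 (q = 42 of N = 46).
Relative gaps: (59−10)/59 = 0.8305 (×36); (59−26)/59 = 0.5593 (×6).
Squared: 0.6897 (×36); 0.3128 (×6).
Sum = 26.707843; P₂ = 26.707843 / 46 = 0.5806.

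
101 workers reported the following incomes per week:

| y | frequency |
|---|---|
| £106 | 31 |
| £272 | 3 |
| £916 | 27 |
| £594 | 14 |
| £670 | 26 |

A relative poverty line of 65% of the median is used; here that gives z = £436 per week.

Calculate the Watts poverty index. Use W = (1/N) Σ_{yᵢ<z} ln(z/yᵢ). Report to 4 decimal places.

Below the line: 31×£106, 3×£272 (q = 34 of N = 101).
Log gaps: ln(436/106) = 1.4142 (×31); ln(436/272) = 0.4718 (×3).
W = 45.255818 / 101 = 0.4481.

0.4481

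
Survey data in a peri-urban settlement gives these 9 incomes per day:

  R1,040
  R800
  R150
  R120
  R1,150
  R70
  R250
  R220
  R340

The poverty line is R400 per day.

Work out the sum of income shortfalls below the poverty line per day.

Incomes under z: R70, R120, R150, R220, R250, R340 (q = 6 of N = 9).
Individual gaps: 400−70 = 330; 400−120 = 280; 400−150 = 250; 400−220 = 180; 400−250 = 150; 400−340 = 60.
Aggregate gap = R1,250.

R1,250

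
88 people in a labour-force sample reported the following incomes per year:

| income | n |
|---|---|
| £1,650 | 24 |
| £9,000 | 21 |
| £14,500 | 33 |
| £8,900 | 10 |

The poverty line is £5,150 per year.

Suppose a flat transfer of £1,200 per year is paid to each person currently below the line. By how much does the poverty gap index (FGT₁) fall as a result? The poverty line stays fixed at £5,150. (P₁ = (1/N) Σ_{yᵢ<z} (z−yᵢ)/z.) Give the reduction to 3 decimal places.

0.064

Before: below the line — 24×£1,650; poverty gap index (FGT₁) = 0.18535.
After the £1,200 transfer: below the line — 24×£2,850; poverty gap index (FGT₁) = 0.12180.
Reduction = 0.18535 − 0.12180 = 0.064.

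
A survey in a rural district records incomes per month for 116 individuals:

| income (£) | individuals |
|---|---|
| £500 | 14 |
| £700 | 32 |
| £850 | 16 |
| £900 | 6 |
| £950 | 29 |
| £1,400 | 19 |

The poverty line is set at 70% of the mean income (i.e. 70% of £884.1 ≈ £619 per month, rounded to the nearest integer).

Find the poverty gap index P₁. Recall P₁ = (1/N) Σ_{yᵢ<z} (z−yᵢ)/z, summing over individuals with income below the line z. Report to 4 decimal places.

0.0232

Below the line: 14×£500 (q = 14 of N = 116).
Shortfall ratios: (619−500)/619 = 0.1922 (×14).
Σ = 2.691438. Dividing by the full population N = 116 gives P₁ = 0.0232.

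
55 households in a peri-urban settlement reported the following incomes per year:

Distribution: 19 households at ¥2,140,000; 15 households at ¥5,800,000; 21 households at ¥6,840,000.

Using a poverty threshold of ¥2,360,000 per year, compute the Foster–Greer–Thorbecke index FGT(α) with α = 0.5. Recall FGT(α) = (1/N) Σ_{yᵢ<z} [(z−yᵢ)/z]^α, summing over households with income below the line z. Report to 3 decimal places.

0.105

Below the line: 19×¥2,140,000 (q = 19 of N = 55).
Shortfall ratios: (2360000−2140000)/2360000 = 0.0932 (×19).
Raised to α = 0.5: 0.30532 (×19).
Sum = 5.801081; FGT(0.5) = 5.801081 / 55 = 0.105.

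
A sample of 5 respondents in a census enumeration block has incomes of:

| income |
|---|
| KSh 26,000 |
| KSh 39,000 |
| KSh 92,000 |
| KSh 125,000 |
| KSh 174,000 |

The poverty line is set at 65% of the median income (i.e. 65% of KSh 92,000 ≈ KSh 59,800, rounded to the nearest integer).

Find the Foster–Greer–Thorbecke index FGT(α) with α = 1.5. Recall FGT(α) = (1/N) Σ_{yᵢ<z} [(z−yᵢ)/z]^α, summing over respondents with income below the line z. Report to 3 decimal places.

0.126

Below z: KSh 26,000, KSh 39,000 (q = 2 of N = 5).
Relative gaps: (59800−26000)/59800 = 0.5652; (59800−39000)/59800 = 0.3478.
Raised to α = 1.5: 0.42494; 0.20514.
Sum = 0.630072; FGT(1.5) = 0.630072 / 5 = 0.126.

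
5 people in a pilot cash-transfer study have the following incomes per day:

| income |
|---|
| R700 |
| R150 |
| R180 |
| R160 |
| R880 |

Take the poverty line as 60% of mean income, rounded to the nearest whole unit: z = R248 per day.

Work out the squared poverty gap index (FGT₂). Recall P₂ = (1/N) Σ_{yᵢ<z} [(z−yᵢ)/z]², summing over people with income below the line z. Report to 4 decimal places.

0.0714

Below z: R150, R160, R180 (q = 3 of N = 5).
Gap ratios (z−y)/z: (248−150)/248 = 0.3952; (248−160)/248 = 0.3548; (248−180)/248 = 0.2742.
Squared: 0.1562; 0.1259; 0.0752.
Sum = 0.357245; P₂ = 0.357245 / 5 = 0.0714.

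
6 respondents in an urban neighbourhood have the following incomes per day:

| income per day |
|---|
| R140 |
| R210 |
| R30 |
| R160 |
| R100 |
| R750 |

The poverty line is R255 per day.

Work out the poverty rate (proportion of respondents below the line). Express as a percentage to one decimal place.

5 of the 6 respondents have income below R255.
H = 5/6 = 83.3%.

83.3%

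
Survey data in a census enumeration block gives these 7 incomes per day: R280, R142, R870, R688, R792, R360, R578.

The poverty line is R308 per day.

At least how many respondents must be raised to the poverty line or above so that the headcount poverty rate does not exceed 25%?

1

2 of the 7 respondents are poor, so H = 2/7 = 0.286.
A headcount ratio of at most 25% allows at most ⌊0.25 × 7⌋ = 1 poor respondents.
So at least 2 − 1 = 1 must be lifted.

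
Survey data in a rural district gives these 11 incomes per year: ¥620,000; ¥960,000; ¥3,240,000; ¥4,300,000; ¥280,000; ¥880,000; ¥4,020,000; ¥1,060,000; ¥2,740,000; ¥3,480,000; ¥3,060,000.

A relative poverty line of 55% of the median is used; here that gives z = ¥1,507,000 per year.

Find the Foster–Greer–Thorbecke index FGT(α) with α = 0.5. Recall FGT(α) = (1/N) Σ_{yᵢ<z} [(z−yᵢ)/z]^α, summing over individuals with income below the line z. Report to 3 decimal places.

0.315

Incomes under z: ¥280,000, ¥620,000, ¥880,000, ¥960,000, ¥1,060,000 (q = 5 of N = 11).
Gap ratios (z−y)/z: (1507000−280000)/1507000 = 0.8142; (1507000−620000)/1507000 = 0.5886; (1507000−880000)/1507000 = 0.4161; (1507000−960000)/1507000 = 0.3630; (1507000−1060000)/1507000 = 0.2966.
Raised to α = 0.5: 0.90233; 0.76719; 0.64503; 0.60247; 0.54462.
Sum = 3.461647; FGT(0.5) = 3.461647 / 11 = 0.315.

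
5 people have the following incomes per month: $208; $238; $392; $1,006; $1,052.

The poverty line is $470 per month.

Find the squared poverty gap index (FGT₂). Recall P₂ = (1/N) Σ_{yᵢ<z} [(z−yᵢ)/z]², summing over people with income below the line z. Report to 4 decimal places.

0.1164

Below z: $208, $238, $392 (q = 3 of N = 5).
Normalized shortfalls: (470−208)/470 = 0.5574; (470−238)/470 = 0.4936; (470−392)/470 = 0.1660.
Squared: 0.3107; 0.2437; 0.0275.
Sum = 0.581947; P₂ = 0.581947 / 5 = 0.1164.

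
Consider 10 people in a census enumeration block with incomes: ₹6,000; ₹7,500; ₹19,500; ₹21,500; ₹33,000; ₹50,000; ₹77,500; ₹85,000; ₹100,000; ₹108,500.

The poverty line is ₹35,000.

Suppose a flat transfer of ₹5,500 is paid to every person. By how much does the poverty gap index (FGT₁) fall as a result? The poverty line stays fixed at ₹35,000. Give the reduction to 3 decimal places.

Before: below the line — ₹6,000, ₹7,500, ₹19,500, ₹21,500, ₹33,000; poverty gap index (FGT₁) = 0.25000.
After the ₹5,500 transfer: below the line — ₹11,500, ₹13,000, ₹25,000, ₹27,000; poverty gap index (FGT₁) = 0.18143.
Reduction = 0.25000 − 0.18143 = 0.069.

0.069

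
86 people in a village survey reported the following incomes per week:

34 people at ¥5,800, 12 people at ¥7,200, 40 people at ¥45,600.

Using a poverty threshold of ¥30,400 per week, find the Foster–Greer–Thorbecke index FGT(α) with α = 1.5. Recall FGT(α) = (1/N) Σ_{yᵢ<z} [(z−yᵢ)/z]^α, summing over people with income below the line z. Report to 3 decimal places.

0.381

Incomes under z: 34×¥5,800, 12×¥7,200 (q = 46 of N = 86).
Normalized shortfalls: (30400−5800)/30400 = 0.8092 (×34); (30400−7200)/30400 = 0.7632 (×12).
Raised to α = 1.5: 0.72793 (×34); 0.66669 (×12).
Sum = 32.750009; FGT(1.5) = 32.750009 / 86 = 0.381.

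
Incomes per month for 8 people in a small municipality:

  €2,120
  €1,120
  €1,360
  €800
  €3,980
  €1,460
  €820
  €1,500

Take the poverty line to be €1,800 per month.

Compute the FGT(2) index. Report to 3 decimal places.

0.109

Below the line: €800, €820, €1,120, €1,360, €1,460, €1,500 (q = 6 of N = 8).
Gap ratios (z−y)/z: (1800−800)/1800 = 0.5556; (1800−820)/1800 = 0.5444; (1800−1120)/1800 = 0.3778; (1800−1360)/1800 = 0.2444; (1800−1460)/1800 = 0.1889; (1800−1500)/1800 = 0.1667.
Squared: 0.3086; 0.2964; 0.1427; 0.0598; 0.0357; 0.0278.
Sum = 0.870988; P₂ = 0.870988 / 8 = 0.109.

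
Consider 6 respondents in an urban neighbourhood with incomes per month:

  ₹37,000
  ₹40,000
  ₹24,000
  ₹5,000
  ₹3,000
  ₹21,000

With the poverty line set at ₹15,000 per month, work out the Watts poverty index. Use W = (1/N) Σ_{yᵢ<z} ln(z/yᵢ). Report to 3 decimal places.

0.451

Poor units: ₹3,000, ₹5,000 (q = 2 of N = 6).
ln(z/y) terms: ln(15000/3000) = 1.6094; ln(15000/5000) = 1.0986.
W = 2.708050 / 6 = 0.451.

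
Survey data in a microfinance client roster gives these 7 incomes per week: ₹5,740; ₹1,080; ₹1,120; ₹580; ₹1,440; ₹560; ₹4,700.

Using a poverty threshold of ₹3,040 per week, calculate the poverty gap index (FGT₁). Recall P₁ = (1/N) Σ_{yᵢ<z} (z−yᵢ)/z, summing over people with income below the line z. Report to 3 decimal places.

Below z: ₹560, ₹580, ₹1,080, ₹1,120, ₹1,440 (q = 5 of N = 7).
Shortfall ratios: (3040−560)/3040 = 0.8158; (3040−580)/3040 = 0.8092; (3040−1080)/3040 = 0.6447; (3040−1120)/3040 = 0.6316; (3040−1440)/3040 = 0.5263.
Σ = 3.427632. Dividing by the full population N = 7 gives P₁ = 0.490.

0.490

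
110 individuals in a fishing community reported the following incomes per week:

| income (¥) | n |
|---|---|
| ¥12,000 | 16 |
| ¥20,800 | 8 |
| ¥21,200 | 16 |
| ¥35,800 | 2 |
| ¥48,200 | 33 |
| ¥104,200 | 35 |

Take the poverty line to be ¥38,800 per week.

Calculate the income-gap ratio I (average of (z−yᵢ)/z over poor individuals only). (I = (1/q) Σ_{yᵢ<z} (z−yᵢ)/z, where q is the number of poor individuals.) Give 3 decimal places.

0.528

Poor units: 16×¥12,000, 8×¥20,800, 16×¥21,200, 2×¥35,800 (q = 42 of N = 110).
Shortfall ratios (z−y)/z: 0.6907 (×16), 0.4639 (×8), 0.4536 (×16), 0.0773 (×2); sum = 22.175258.
The income-gap ratio divides by q (the poor only): 22.175258 / 42 = 0.528.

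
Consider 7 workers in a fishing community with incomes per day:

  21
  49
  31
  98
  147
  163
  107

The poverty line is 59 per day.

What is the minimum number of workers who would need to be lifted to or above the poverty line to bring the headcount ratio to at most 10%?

3

3 of the 7 workers are poor, so H = 3/7 = 0.429.
A headcount ratio of at most 10% allows at most ⌊0.10 × 7⌋ = 0 poor workers.
So at least 3 − 0 = 3 must be lifted.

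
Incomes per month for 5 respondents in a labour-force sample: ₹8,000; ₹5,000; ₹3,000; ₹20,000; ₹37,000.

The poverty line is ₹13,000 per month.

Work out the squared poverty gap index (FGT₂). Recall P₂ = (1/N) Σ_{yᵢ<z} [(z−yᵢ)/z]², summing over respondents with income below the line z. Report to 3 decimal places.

Poor units: ₹3,000, ₹5,000, ₹8,000 (q = 3 of N = 5).
Normalized shortfalls: (13000−3000)/13000 = 0.7692; (13000−5000)/13000 = 0.6154; (13000−8000)/13000 = 0.3846.
Squared: 0.5917; 0.3787; 0.1479.
Sum = 1.118343; P₂ = 1.118343 / 5 = 0.224.

0.224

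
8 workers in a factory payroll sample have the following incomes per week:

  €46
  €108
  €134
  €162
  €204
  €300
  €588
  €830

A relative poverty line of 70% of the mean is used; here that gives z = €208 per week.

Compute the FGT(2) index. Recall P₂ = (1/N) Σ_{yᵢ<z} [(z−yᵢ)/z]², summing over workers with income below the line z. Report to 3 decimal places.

Incomes under z: €46, €108, €134, €162, €204 (q = 5 of N = 8).
Gap ratios (z−y)/z: (208−46)/208 = 0.7788; (208−108)/208 = 0.4808; (208−134)/208 = 0.3558; (208−162)/208 = 0.2212; (208−204)/208 = 0.0192.
Squared: 0.6066; 0.2311; 0.1266; 0.0489; 0.0004.
Sum = 1.013591; P₂ = 1.013591 / 8 = 0.127.

0.127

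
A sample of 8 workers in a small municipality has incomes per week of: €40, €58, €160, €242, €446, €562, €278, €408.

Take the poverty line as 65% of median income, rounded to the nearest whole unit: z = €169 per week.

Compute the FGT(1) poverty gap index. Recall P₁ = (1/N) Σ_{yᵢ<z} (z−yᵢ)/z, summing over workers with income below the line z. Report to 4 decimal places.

Below the line: €40, €58, €160 (q = 3 of N = 8).
Normalized shortfalls: (169−40)/169 = 0.7633; (169−58)/169 = 0.6568; (169−160)/169 = 0.0533.
Sum of shortfalls = 1.473373; P₁ averages over all N: 1.473373 / 8 = 0.1842.

0.1842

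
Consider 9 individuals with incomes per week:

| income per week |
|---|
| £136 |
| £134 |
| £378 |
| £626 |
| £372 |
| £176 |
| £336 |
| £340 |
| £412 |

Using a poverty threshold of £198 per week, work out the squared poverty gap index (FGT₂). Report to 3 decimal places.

Below z: £134, £136, £176 (q = 3 of N = 9).
Normalized shortfalls: (198−134)/198 = 0.3232; (198−136)/198 = 0.3131; (198−176)/198 = 0.1111.
Squared: 0.1045; 0.0981; 0.0123.
Sum = 0.214876; P₂ = 0.214876 / 9 = 0.024.

0.024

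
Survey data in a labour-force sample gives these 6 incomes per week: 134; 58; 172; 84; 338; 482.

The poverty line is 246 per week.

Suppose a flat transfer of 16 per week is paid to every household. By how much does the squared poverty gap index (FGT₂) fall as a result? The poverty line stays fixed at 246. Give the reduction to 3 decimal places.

Before: below the line — 58, 84, 134, 172; squared poverty gap index (FGT₂) = 0.21925.
After the 16 transfer: below the line — 74, 100, 150, 188; squared poverty gap index (FGT₂) = 0.17483.
Reduction = 0.21925 − 0.17483 = 0.044.

0.044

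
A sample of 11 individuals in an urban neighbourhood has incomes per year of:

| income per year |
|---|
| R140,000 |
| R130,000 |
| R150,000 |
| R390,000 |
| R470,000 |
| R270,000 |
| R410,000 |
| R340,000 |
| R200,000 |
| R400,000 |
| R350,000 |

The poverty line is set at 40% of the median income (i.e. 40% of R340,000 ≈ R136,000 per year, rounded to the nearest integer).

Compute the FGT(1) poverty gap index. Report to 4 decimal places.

0.0040

Poor units: R130,000 (q = 1 of N = 11).
Relative gaps: (136000−130000)/136000 = 0.0441.
Sum of shortfalls = 0.044118; P₁ averages over all N: 0.044118 / 11 = 0.0040.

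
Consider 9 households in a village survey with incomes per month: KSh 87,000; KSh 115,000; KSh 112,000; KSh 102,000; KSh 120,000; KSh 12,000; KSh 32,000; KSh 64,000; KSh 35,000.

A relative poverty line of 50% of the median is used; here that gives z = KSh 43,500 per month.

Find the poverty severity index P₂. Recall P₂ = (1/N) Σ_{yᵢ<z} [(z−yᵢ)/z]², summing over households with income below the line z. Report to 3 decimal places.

Below the line: KSh 12,000, KSh 32,000, KSh 35,000 (q = 3 of N = 9).
Normalized shortfalls: (43500−12000)/43500 = 0.7241; (43500−32000)/43500 = 0.2644; (43500−35000)/43500 = 0.1954.
Squared: 0.5244; 0.0699; 0.0382.
Sum = 0.632448; P₂ = 0.632448 / 9 = 0.070.

0.070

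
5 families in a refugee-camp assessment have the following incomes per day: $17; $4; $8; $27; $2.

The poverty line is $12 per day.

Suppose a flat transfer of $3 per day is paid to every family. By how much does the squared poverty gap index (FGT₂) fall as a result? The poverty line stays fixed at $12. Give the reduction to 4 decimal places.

Before: below the line — $2, $4, $8; squared poverty gap index (FGT₂) = 0.250000.
After the $3 transfer: below the line — $5, $7, $11; squared poverty gap index (FGT₂) = 0.104167.
Reduction = 0.250000 − 0.104167 = 0.1458.

0.1458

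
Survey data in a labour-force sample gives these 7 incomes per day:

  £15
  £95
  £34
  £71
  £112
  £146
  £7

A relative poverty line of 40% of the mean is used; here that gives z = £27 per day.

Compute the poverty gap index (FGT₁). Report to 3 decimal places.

0.169

Poor units: £7, £15 (q = 2 of N = 7).
Gap ratios (z−y)/z: (27−7)/27 = 0.7407; (27−15)/27 = 0.4444.
Σ = 1.185185. Dividing by the full population N = 7 gives P₁ = 0.169.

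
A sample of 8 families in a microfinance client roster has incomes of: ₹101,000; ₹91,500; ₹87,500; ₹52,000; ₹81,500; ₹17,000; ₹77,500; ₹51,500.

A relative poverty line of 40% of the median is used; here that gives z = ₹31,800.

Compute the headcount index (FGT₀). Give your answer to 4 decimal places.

1 of the 8 families have income below ₹31,800.
H = 1/8 = 0.1250.

0.1250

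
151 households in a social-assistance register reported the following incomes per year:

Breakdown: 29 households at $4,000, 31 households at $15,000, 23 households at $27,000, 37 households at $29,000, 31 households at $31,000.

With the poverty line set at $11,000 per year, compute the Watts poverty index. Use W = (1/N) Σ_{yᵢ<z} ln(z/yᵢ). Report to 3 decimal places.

0.194

Incomes under z: 29×$4,000 (q = 29 of N = 151).
Log gaps: ln(11000/4000) = 1.0116 (×29).
W = 29.336426 / 151 = 0.194.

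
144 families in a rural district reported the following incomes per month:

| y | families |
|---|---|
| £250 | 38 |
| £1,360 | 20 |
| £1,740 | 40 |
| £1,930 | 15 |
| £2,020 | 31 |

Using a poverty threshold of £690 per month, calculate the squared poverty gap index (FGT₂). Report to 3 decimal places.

Below z: 38×£250 (q = 38 of N = 144).
Gap ratios (z−y)/z: (690−250)/690 = 0.6377 (×38).
Squared: 0.4066 (×38).
Sum = 15.452216; P₂ = 15.452216 / 144 = 0.107.

0.107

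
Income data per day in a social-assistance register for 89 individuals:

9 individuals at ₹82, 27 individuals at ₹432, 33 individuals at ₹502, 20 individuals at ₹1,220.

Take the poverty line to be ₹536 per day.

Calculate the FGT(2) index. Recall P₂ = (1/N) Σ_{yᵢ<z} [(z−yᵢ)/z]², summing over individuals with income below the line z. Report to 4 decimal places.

0.0855

Below z: 9×₹82, 27×₹432, 33×₹502 (q = 69 of N = 89).
Gap ratios (z−y)/z: (536−82)/536 = 0.8470 (×9); (536−432)/536 = 0.1940 (×27); (536−502)/536 = 0.0634 (×33).
Squared: 0.7174 (×9); 0.0376 (×27); 0.0040 (×33).
Sum = 7.606176; P₂ = 7.606176 / 89 = 0.0855.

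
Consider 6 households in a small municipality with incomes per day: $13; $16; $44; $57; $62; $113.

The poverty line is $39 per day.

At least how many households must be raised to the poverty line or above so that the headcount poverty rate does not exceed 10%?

2 of the 6 households are poor, so H = 2/6 = 0.333.
A headcount ratio of at most 10% allows at most ⌊0.10 × 6⌋ = 0 poor households.
So at least 2 − 0 = 2 must be lifted.

2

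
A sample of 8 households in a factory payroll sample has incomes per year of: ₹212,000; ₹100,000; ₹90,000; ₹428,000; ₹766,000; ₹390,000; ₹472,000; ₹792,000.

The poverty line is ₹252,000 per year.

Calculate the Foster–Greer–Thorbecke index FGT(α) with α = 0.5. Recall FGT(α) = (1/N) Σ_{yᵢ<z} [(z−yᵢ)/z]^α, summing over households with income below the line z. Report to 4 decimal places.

Below the line: ₹90,000, ₹100,000, ₹212,000 (q = 3 of N = 8).
Gap ratios (z−y)/z: (252000−90000)/252000 = 0.6429; (252000−100000)/252000 = 0.6032; (252000−212000)/252000 = 0.1587.
Raised to α = 0.5: 0.80178; 0.77664; 0.39841.
Sum = 1.976836; FGT(0.5) = 1.976836 / 8 = 0.2471.

0.2471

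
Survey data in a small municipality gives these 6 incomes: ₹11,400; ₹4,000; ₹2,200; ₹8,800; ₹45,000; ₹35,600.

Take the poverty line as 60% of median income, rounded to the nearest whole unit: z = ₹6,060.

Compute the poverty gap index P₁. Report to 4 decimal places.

Poor units: ₹2,200, ₹4,000 (q = 2 of N = 6).
Relative gaps: (6060−2200)/6060 = 0.6370; (6060−4000)/6060 = 0.3399.
Σ = 0.976898. Dividing by the full population N = 6 gives P₁ = 0.1628.

0.1628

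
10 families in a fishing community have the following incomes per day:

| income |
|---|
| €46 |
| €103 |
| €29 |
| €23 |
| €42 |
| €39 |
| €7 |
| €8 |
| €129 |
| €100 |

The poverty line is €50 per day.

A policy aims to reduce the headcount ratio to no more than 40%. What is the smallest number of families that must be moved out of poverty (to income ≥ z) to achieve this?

3

7 of the 10 families are poor, so H = 7/10 = 0.700.
A headcount ratio of at most 40% allows at most ⌊0.40 × 10⌋ = 4 poor families.
So at least 7 − 4 = 3 must be lifted.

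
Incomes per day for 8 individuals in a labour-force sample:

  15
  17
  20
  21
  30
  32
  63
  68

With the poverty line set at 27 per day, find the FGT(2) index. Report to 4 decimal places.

0.0564

Poor units: 15, 17, 20, 21 (q = 4 of N = 8).
Gap ratios (z−y)/z: (27−15)/27 = 0.4444; (27−17)/27 = 0.3704; (27−20)/27 = 0.2593; (27−21)/27 = 0.2222.
Squared: 0.1975; 0.1372; 0.0672; 0.0494.
Sum = 0.451303; P₂ = 0.451303 / 8 = 0.0564.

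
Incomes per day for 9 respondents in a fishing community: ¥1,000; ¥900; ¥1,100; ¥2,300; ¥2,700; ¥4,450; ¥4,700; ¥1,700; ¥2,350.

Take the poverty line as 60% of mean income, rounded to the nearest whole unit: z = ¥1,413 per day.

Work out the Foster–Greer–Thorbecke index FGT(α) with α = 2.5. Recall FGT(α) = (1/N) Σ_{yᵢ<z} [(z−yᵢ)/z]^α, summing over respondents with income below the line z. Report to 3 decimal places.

Poor units: ¥900, ¥1,000, ¥1,100 (q = 3 of N = 9).
Relative gaps: (1413−900)/1413 = 0.3631; (1413−1000)/1413 = 0.2923; (1413−1100)/1413 = 0.2215.
Raised to α = 2.5: 0.07942; 0.04619; 0.02309.
Sum = 0.148703; FGT(2.5) = 0.148703 / 9 = 0.017.

0.017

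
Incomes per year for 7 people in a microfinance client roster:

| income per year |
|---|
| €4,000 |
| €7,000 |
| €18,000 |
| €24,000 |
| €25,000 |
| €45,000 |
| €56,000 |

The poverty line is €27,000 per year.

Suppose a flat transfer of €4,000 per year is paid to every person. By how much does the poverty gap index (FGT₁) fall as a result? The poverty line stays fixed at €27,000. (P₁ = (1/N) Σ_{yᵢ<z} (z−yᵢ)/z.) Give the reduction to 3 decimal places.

0.090

Before: below the line — €4,000, €7,000, €18,000, €24,000, €25,000; poverty gap index (FGT₁) = 0.30159.
After the €4,000 transfer: below the line — €8,000, €11,000, €22,000; poverty gap index (FGT₁) = 0.21164.
Reduction = 0.30159 − 0.21164 = 0.090.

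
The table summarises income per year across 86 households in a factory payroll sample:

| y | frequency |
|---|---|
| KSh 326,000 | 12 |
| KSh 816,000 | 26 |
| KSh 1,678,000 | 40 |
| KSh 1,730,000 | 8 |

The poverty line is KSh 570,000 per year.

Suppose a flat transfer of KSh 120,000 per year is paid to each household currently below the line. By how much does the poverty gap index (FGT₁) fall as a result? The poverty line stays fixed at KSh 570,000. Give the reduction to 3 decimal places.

Before: below the line — 12×KSh 326,000; poverty gap index (FGT₁) = 0.05973.
After the KSh 120,000 transfer: below the line — 12×KSh 446,000; poverty gap index (FGT₁) = 0.03035.
Reduction = 0.05973 − 0.03035 = 0.029.

0.029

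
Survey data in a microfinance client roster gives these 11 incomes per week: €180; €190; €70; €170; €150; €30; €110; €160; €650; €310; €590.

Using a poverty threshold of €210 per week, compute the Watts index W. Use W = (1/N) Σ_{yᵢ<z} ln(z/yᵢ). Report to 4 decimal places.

0.4332

Incomes under z: €30, €70, €110, €150, €160, €170, €180, €190 (q = 8 of N = 11).
Log gaps: ln(210/30) = 1.9459; ln(210/70) = 1.0986; ln(210/110) = 0.6466; ln(210/150) = 0.3365; ln(210/160) = 0.2719; ln(210/170) = 0.2113; ln(210/180) = 0.1542; ln(210/190) = 0.1001.
W = 4.765099 / 11 = 0.4332.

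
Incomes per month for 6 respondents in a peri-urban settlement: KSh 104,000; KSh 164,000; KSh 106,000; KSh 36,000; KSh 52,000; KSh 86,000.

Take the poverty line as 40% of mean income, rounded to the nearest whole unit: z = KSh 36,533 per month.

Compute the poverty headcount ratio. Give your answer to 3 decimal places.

0.167

1 of the 6 respondents have income below KSh 36,533.
H = 1/6 = 0.167.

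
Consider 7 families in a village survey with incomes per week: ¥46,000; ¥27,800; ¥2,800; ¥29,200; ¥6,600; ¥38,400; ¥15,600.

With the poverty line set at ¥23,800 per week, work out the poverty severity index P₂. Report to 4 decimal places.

Below z: ¥2,800, ¥6,600, ¥15,600 (q = 3 of N = 7).
Normalized shortfalls: (23800−2800)/23800 = 0.8824; (23800−6600)/23800 = 0.7227; (23800−15600)/23800 = 0.3445.
Squared: 0.7785; 0.5223; 0.1187.
Sum = 1.419533; P₂ = 1.419533 / 7 = 0.2028.

0.2028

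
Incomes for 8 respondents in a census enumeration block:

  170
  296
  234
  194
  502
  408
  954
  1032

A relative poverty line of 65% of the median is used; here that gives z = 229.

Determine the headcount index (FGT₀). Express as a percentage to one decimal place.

2 of the 8 respondents have income below 229.
H = 2/8 = 25.0%.

25.0%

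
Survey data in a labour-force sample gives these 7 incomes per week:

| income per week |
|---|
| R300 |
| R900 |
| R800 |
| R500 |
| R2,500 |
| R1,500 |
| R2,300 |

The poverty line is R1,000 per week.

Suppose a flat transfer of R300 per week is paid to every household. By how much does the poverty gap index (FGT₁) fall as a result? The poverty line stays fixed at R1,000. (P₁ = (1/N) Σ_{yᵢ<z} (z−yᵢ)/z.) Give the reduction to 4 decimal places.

0.1286

Before: below the line — R300, R500, R800, R900; poverty gap index (FGT₁) = 0.214286.
After the R300 transfer: below the line — R600, R800; poverty gap index (FGT₁) = 0.085714.
Reduction = 0.214286 − 0.085714 = 0.1286.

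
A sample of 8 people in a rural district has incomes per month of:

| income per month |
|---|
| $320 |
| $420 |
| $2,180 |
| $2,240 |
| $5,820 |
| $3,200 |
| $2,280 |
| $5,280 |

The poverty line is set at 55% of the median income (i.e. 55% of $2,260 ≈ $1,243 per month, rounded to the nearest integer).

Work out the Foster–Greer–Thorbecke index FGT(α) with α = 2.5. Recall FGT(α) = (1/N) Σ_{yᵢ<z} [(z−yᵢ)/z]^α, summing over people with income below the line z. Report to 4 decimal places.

Below the line: $320, $420 (q = 2 of N = 8).
Shortfall ratios: (1243−320)/1243 = 0.7426; (1243−420)/1243 = 0.6621.
Raised to α = 2.5: 0.47515; 0.35672.
Sum = 0.831861; FGT(2.5) = 0.831861 / 8 = 0.1040.

0.1040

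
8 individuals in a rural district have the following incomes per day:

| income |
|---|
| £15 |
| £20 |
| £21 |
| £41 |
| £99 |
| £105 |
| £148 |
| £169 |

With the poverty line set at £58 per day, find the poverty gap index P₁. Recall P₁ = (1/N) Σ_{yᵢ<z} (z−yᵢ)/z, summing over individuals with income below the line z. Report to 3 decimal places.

0.291

Below z: £15, £20, £21, £41 (q = 4 of N = 8).
Normalized shortfalls: (58−15)/58 = 0.7414; (58−20)/58 = 0.6552; (58−21)/58 = 0.6379; (58−41)/58 = 0.2931.
Σ = 2.327586. Dividing by the full population N = 8 gives P₁ = 0.291.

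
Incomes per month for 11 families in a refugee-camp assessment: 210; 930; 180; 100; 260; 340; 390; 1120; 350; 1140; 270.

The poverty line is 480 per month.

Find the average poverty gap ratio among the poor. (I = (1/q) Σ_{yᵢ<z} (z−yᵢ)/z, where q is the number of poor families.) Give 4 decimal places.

Poor units: 100, 180, 210, 260, 270, 340, 350, 390 (q = 8 of N = 11).
Shortfall ratios (z−y)/z: 0.7917, 0.6250, 0.5625, 0.4583, 0.4375, 0.2917, 0.2708, 0.1875; sum = 3.625000.
I averages over the q = 8 poor units only: 3.625000 / 8 = 0.4531.

0.4531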